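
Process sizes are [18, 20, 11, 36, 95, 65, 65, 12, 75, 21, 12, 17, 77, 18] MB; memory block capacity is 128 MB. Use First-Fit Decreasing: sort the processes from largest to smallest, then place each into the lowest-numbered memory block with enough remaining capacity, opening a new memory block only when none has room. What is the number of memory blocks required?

5

Sorted descending: 95, 77, 75, 65, 65, 36, 21, 20, 18, 18, 17, 12, 12, 11.
memory block 1: place 95 MB, 33 MB left
memory block 2: place 77 MB, 51 MB left
memory block 3: place 75 MB, 53 MB left
memory block 4: place 65 MB, 63 MB left
memory block 5: place 65 MB, 63 MB left
memory block 2: place 36 MB, 15 MB left
memory block 1: place 21 MB, 12 MB left
memory block 3: place 20 MB, 33 MB left
memory block 3: place 18 MB, 15 MB left
memory block 4: place 18 MB, 45 MB left
memory block 4: place 17 MB, 28 MB left
memory block 1: place 12 MB, 0 MB left
memory block 2: place 12 MB, 3 MB left
memory block 3: place 11 MB, 4 MB left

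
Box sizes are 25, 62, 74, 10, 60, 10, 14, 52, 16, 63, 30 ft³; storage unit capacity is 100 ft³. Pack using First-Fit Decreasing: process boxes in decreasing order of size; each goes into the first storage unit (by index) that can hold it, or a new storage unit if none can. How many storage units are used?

Sorted descending: 74, 63, 62, 60, 52, 30, 25, 16, 14, 10, 10.
Put 74 ft³ in storage unit 1; 26 ft³ remain.
Put 63 ft³ in storage unit 2; 37 ft³ remain.
Put 62 ft³ in storage unit 3; 38 ft³ remain.
Put 60 ft³ in storage unit 4; 40 ft³ remain.
Put 52 ft³ in storage unit 5; 48 ft³ remain.
Put 30 ft³ in storage unit 2; 7 ft³ remain.
Put 25 ft³ in storage unit 1; 1 ft³ remain.
Put 16 ft³ in storage unit 3; 22 ft³ remain.
Put 14 ft³ in storage unit 3; 8 ft³ remain.
Put 10 ft³ in storage unit 4; 30 ft³ remain.
Put 10 ft³ in storage unit 4; 20 ft³ remain.
Final storage units: [74,25] [63,30] [62,16,14] [60,10,10] [52].

5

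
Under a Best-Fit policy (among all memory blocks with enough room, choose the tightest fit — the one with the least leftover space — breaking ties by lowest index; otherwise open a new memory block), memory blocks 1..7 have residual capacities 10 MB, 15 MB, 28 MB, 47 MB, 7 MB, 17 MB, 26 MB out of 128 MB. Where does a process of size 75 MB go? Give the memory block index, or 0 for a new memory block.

0

No memory block has ≥ 75 MB free, so a new memory block is opened.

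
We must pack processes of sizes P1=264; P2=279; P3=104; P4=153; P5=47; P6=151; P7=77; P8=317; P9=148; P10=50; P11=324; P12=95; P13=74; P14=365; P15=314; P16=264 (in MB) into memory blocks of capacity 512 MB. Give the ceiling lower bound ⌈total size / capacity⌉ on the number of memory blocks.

6

Total size = 264 + 279 + 104 + 153 + 47 + 151 + 77 + 317 + 148 + 50 + 324 + 95 + 74 + 365 + 314 + 264 = 3026 MB.
⌈3026 / 512⌉ = 6.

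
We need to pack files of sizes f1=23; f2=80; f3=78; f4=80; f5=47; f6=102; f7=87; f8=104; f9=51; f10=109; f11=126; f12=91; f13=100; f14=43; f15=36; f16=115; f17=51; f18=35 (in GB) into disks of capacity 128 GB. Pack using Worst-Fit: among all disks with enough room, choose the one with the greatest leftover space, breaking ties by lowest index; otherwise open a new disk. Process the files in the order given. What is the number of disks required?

Put f1 (23 GB) in disk 1; 105 GB remain.
Put f2 (80 GB) in disk 1; 25 GB remain.
Put f3 (78 GB) in disk 2; 50 GB remain.
Put f4 (80 GB) in disk 3; 48 GB remain.
Put f5 (47 GB) in disk 2; 3 GB remain.
Put f6 (102 GB) in disk 4; 26 GB remain.
Put f7 (87 GB) in disk 5; 41 GB remain.
Put f8 (104 GB) in disk 6; 24 GB remain.
Put f9 (51 GB) in disk 7; 77 GB remain.
Put f10 (109 GB) in disk 8; 19 GB remain.
Put f11 (126 GB) in disk 9; 2 GB remain.
Put f12 (91 GB) in disk 10; 37 GB remain.
Put f13 (100 GB) in disk 11; 28 GB remain.
Put f14 (43 GB) in disk 7; 34 GB remain.
Put f15 (36 GB) in disk 3; 12 GB remain.
Put f16 (115 GB) in disk 12; 13 GB remain.
Put f17 (51 GB) in disk 13; 77 GB remain.
Put f18 (35 GB) in disk 13; 42 GB remain.

13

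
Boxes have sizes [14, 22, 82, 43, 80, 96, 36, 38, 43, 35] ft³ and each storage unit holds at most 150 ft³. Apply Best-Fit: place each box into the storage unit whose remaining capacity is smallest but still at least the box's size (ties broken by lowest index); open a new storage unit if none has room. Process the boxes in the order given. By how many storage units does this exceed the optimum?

Best-Fit: [14,22,82] [43,80] [96,36] [38,43,35] → 4 storage units.
Total size 489 ft³; any packing needs at least ⌈489/150⌉ = 4 storage units.
So 4 is already optimal.

0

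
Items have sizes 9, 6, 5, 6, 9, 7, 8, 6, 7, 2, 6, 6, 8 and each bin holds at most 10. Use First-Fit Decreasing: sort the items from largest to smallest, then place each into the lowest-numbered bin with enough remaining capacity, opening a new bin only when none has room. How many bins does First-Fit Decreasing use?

Sorted descending: 9, 9, 8, 8, 7, 7, 6, 6, 6, 6, 6, 5, 2.
9 → bin 1 (remaining 1)
9 → bin 2 (remaining 1)
8 → bin 3 (remaining 2)
8 → bin 4 (remaining 2)
7 → bin 5 (remaining 3)
7 → bin 6 (remaining 3)
6 → bin 7 (remaining 4)
6 → bin 8 (remaining 4)
6 → bin 9 (remaining 4)
6 → bin 10 (remaining 4)
6 → bin 11 (remaining 4)
5 → bin 12 (remaining 5)
2 → bin 3 (remaining 0)

12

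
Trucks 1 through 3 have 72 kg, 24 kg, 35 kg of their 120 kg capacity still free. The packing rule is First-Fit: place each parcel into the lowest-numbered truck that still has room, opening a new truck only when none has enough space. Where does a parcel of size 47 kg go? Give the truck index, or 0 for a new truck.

Trucks with room: truck 1 (72 kg).
The first with room is truck 1.

1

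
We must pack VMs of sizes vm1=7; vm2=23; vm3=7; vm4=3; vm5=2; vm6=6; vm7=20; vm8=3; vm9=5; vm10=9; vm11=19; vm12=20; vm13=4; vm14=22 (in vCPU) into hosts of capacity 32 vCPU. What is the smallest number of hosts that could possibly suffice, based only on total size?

5

Total size = 7 + 23 + 7 + 3 + 2 + 6 + 20 + 3 + 5 + 9 + 19 + 20 + 4 + 22 = 150 vCPU.
⌈150 / 32⌉ = 5.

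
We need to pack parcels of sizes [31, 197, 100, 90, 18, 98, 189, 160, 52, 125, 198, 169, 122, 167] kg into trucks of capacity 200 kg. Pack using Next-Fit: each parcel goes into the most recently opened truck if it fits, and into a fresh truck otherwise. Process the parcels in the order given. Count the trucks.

11

truck 1: place 31 kg, 169 kg left
truck 2: place 197 kg, 3 kg left
truck 3: place 100 kg, 100 kg left
truck 3: place 90 kg, 10 kg left
truck 4: place 18 kg, 182 kg left
truck 4: place 98 kg, 84 kg left
truck 5: place 189 kg, 11 kg left
truck 6: place 160 kg, 40 kg left
truck 7: place 52 kg, 148 kg left
truck 7: place 125 kg, 23 kg left
truck 8: place 198 kg, 2 kg left
truck 9: place 169 kg, 31 kg left
truck 10: place 122 kg, 78 kg left
truck 11: place 167 kg, 33 kg left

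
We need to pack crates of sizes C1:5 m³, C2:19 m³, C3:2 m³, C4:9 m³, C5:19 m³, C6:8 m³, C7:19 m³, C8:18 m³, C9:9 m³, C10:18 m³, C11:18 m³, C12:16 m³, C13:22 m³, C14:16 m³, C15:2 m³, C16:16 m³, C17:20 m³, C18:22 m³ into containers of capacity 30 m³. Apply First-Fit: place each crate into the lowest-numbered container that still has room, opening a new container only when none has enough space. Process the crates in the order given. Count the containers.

12

C1 (5 m³) → container 1 (remaining 25 m³)
C2 (19 m³) → container 1 (remaining 6 m³)
C3 (2 m³) → container 1 (remaining 4 m³)
C4 (9 m³) → container 2 (remaining 21 m³)
C5 (19 m³) → container 2 (remaining 2 m³)
C6 (8 m³) → container 3 (remaining 22 m³)
C7 (19 m³) → container 3 (remaining 3 m³)
C8 (18 m³) → container 4 (remaining 12 m³)
C9 (9 m³) → container 4 (remaining 3 m³)
C10 (18 m³) → container 5 (remaining 12 m³)
C11 (18 m³) → container 6 (remaining 12 m³)
C12 (16 m³) → container 7 (remaining 14 m³)
C13 (22 m³) → container 8 (remaining 8 m³)
C14 (16 m³) → container 9 (remaining 14 m³)
C15 (2 m³) → container 1 (remaining 2 m³)
C16 (16 m³) → container 10 (remaining 14 m³)
C17 (20 m³) → container 11 (remaining 10 m³)
C18 (22 m³) → container 12 (remaining 8 m³)
Final containers: [5,19,2,2] [9,19] [8,19] [18,9] [18] [18] [16] [22] [16] [16] [20] [22].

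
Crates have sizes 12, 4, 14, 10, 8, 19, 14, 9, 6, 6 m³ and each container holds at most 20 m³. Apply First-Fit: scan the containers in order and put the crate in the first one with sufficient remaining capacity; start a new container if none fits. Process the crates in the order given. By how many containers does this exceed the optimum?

First-Fit: [12,4] [14,6] [10,8] [19] [14,6] [9] → 6 containers.
Total size 102 m³; any packing needs at least ⌈102/20⌉ = 6 containers.
So 6 is already optimal.

0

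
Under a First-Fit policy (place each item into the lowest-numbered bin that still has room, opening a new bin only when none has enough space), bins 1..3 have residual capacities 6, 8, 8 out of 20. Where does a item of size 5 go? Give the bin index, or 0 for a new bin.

Bins with room: bin 1 (6), bin 2 (8), bin 3 (8).
The first with room is bin 1.

1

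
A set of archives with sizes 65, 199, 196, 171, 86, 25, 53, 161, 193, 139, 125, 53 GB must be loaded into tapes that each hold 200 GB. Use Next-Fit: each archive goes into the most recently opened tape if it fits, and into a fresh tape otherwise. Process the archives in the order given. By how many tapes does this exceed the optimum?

Next-Fit: [65] [199] [196] [171] [86,25,53] [161] [193] [139] [125,53] → 9 tapes.
Total size 1466 GB; any packing needs at least ⌈1466/200⌉ = 8 tapes.
An optimal packing achieves that bound: [199] [196] [193] [171,25] [161] [139,53] [125,65] [86,53] → 8 tapes.
Excess: 9 − 8 = 1.

1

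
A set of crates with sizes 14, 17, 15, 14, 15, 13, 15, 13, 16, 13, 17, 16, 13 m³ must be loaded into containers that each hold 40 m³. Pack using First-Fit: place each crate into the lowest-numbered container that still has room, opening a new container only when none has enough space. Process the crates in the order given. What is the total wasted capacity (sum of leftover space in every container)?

89

Put 14 m³ in container 1; 26 m³ remain.
Put 17 m³ in container 1; 9 m³ remain.
Put 15 m³ in container 2; 25 m³ remain.
Put 14 m³ in container 2; 11 m³ remain.
Put 15 m³ in container 3; 25 m³ remain.
Put 13 m³ in container 3; 12 m³ remain.
Put 15 m³ in container 4; 25 m³ remain.
Put 13 m³ in container 4; 12 m³ remain.
Put 16 m³ in container 5; 24 m³ remain.
Put 13 m³ in container 5; 11 m³ remain.
Put 17 m³ in container 6; 23 m³ remain.
Put 16 m³ in container 6; 7 m³ remain.
Put 13 m³ in container 7; 27 m³ remain.
7 containers × 40 m³ = 280 m³; used 191 m³; unused 89 m³.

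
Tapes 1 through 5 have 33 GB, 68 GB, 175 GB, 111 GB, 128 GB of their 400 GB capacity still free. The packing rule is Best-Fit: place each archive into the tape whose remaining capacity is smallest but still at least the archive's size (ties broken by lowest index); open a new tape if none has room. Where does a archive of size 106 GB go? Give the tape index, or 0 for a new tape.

Tapes with room: tape 3 (175 GB), tape 4 (111 GB), tape 5 (128 GB).
Tightest fit is tape 4 with 111 GB free.

4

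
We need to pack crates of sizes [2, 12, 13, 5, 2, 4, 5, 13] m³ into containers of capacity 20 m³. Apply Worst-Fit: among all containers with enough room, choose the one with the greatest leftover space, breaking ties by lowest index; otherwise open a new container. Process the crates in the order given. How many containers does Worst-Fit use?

Put 2 m³ in container 1; 18 m³ remain.
Put 12 m³ in container 1; 6 m³ remain.
Put 13 m³ in container 2; 7 m³ remain.
Put 5 m³ in container 2; 2 m³ remain.
Put 2 m³ in container 1; 4 m³ remain.
Put 4 m³ in container 1; 0 m³ remain.
Put 5 m³ in container 3; 15 m³ remain.
Put 13 m³ in container 3; 2 m³ remain.

3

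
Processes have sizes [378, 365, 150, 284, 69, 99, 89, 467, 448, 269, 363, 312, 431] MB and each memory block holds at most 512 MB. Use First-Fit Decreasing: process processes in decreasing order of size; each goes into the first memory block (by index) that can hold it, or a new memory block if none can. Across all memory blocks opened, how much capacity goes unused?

884

Sorted descending: 467, 448, 431, 378, 365, 363, 312, 284, 269, 150, 99, 89, 69.
467 MB → memory block 1 (remaining 45 MB)
448 MB → memory block 2 (remaining 64 MB)
431 MB → memory block 3 (remaining 81 MB)
378 MB → memory block 4 (remaining 134 MB)
365 MB → memory block 5 (remaining 147 MB)
363 MB → memory block 6 (remaining 149 MB)
312 MB → memory block 7 (remaining 200 MB)
284 MB → memory block 8 (remaining 228 MB)
269 MB → memory block 9 (remaining 243 MB)
150 MB → memory block 7 (remaining 50 MB)
99 MB → memory block 4 (remaining 35 MB)
89 MB → memory block 5 (remaining 58 MB)
69 MB → memory block 3 (remaining 12 MB)
9 memory blocks × 512 MB = 4608 MB; used 3724 MB; unused 884 MB.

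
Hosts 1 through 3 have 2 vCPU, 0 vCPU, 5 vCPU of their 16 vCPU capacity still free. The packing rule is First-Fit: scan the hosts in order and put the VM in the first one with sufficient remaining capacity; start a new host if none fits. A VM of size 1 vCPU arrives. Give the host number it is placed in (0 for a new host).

Hosts with room: host 1 (2 vCPU), host 3 (5 vCPU).
The first with room is host 1.

1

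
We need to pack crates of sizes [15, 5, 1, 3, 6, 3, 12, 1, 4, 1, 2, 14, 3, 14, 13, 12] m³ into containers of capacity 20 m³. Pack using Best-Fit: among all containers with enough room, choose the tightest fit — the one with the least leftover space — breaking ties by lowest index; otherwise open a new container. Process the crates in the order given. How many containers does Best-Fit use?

Put 15 m³ in container 1; 5 m³ remain.
Put 5 m³ in container 1; 0 m³ remain.
Put 1 m³ in container 2; 19 m³ remain.
Put 3 m³ in container 2; 16 m³ remain.
Put 6 m³ in container 2; 10 m³ remain.
Put 3 m³ in container 2; 7 m³ remain.
Put 12 m³ in container 3; 8 m³ remain.
Put 1 m³ in container 2; 6 m³ remain.
Put 4 m³ in container 2; 2 m³ remain.
Put 1 m³ in container 2; 1 m³ remain.
Put 2 m³ in container 3; 6 m³ remain.
Put 14 m³ in container 4; 6 m³ remain.
Put 3 m³ in container 3; 3 m³ remain.
Put 14 m³ in container 5; 6 m³ remain.
Put 13 m³ in container 6; 7 m³ remain.
Put 12 m³ in container 7; 8 m³ remain.
Final containers: [15,5] [1,3,6,3,1,4,1] [12,2,3] [14] [14] [13] [12].

7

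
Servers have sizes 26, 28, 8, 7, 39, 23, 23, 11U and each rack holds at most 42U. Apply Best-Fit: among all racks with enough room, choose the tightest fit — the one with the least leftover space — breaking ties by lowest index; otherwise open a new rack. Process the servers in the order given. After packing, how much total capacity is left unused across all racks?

45

Put 26U in rack 1; 16U remain.
Put 28U in rack 2; 14U remain.
Put 8U in rack 2; 6U remain.
Put 7U in rack 1; 9U remain.
Put 39U in rack 3; 3U remain.
Put 23U in rack 4; 19U remain.
Put 23U in rack 5; 19U remain.
Put 11U in rack 4; 8U remain.
5 racks × 42U = 210U; used 165U; unused 45U.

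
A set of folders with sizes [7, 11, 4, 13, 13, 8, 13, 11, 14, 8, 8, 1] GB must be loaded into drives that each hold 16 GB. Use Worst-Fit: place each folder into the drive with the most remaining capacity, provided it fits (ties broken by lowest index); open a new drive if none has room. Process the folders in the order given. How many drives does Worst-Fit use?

Put 7 GB in drive 1; 9 GB remain.
Put 11 GB in drive 2; 5 GB remain.
Put 4 GB in drive 1; 5 GB remain.
Put 13 GB in drive 3; 3 GB remain.
Put 13 GB in drive 4; 3 GB remain.
Put 8 GB in drive 5; 8 GB remain.
Put 13 GB in drive 6; 3 GB remain.
Put 11 GB in drive 7; 5 GB remain.
Put 14 GB in drive 8; 2 GB remain.
Put 8 GB in drive 5; 0 GB remain.
Put 8 GB in drive 9; 8 GB remain.
Put 1 GB in drive 9; 7 GB remain.

9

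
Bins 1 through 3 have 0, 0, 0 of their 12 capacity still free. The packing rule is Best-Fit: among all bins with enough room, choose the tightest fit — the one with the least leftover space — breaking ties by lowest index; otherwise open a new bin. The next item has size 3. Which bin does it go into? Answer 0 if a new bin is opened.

0

No bin has ≥ 3 free, so a new bin is opened.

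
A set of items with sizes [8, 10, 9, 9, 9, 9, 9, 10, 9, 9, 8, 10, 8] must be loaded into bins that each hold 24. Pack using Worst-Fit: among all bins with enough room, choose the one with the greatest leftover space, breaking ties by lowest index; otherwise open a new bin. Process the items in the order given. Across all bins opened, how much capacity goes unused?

51

Put 8 in bin 1; 16 remain.
Put 10 in bin 1; 6 remain.
Put 9 in bin 2; 15 remain.
Put 9 in bin 2; 6 remain.
Put 9 in bin 3; 15 remain.
Put 9 in bin 3; 6 remain.
Put 9 in bin 4; 15 remain.
Put 10 in bin 4; 5 remain.
Put 9 in bin 5; 15 remain.
Put 9 in bin 5; 6 remain.
Put 8 in bin 6; 16 remain.
Put 10 in bin 6; 6 remain.
Put 8 in bin 7; 16 remain.
7 bins × 24 = 168; used 117; unused 51.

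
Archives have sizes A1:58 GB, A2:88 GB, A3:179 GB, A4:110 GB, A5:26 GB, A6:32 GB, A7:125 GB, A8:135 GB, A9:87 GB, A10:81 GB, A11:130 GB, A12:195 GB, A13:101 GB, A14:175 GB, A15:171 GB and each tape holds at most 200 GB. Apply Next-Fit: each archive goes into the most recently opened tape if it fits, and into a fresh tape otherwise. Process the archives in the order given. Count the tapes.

11 tapes

tape 1: place A1 (58 GB), 142 GB left
tape 1: place A2 (88 GB), 54 GB left
tape 2: place A3 (179 GB), 21 GB left
tape 3: place A4 (110 GB), 90 GB left
tape 3: place A5 (26 GB), 64 GB left
tape 3: place A6 (32 GB), 32 GB left
tape 4: place A7 (125 GB), 75 GB left
tape 5: place A8 (135 GB), 65 GB left
tape 6: place A9 (87 GB), 113 GB left
tape 6: place A10 (81 GB), 32 GB left
tape 7: place A11 (130 GB), 70 GB left
tape 8: place A12 (195 GB), 5 GB left
tape 9: place A13 (101 GB), 99 GB left
tape 10: place A14 (175 GB), 25 GB left
tape 11: place A15 (171 GB), 29 GB left
Final tapes: [58,88] [179] [110,26,32] [125] [135] [87,81] [130] [195] [101] [175] [171].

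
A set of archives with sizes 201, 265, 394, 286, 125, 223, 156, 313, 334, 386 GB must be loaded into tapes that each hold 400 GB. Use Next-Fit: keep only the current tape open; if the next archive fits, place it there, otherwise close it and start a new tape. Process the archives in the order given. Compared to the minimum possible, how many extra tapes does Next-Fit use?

1

Next-Fit: [201] [265] [394] [286] [125,223] [156] [313] [334] [386] → 9 tapes.
8 archives exceed 200 GB (half the capacity), and no two of those can share a tape, so at least 8 tapes are needed.
An optimal packing achieves that bound: [394] [386] [334] [313] [286] [265,125] [223,156] [201] → 8 tapes.
Excess: 9 − 8 = 1.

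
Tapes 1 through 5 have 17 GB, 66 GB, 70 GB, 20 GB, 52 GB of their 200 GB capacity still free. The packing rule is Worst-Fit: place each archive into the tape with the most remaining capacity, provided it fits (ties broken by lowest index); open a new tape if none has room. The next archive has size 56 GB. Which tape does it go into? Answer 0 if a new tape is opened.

Tapes with room: tape 2 (66 GB), tape 3 (70 GB).
Most room is tape 3 with 70 GB free.

3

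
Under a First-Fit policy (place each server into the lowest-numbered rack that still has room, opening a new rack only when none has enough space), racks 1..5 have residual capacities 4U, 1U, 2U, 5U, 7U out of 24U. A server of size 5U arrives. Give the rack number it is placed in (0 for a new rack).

Racks with room: rack 4 (5U), rack 5 (7U).
The first with room is rack 4.

4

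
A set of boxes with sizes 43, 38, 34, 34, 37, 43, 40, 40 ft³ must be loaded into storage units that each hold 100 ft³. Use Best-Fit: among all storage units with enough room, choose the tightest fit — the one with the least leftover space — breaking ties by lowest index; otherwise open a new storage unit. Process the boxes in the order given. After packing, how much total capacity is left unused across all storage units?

91

43 ft³ → storage unit 1 (remaining 57 ft³)
38 ft³ → storage unit 1 (remaining 19 ft³)
34 ft³ → storage unit 2 (remaining 66 ft³)
34 ft³ → storage unit 2 (remaining 32 ft³)
37 ft³ → storage unit 3 (remaining 63 ft³)
43 ft³ → storage unit 3 (remaining 20 ft³)
40 ft³ → storage unit 4 (remaining 60 ft³)
40 ft³ → storage unit 4 (remaining 20 ft³)
4 storage units × 100 ft³ = 400 ft³; used 309 ft³; unused 91 ft³.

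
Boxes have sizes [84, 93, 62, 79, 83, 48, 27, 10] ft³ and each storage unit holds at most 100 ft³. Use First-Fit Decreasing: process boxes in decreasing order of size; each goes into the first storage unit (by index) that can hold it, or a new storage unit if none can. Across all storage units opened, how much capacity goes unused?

114

Sorted descending: 93, 84, 83, 79, 62, 48, 27, 10.
Put 93 ft³ in storage unit 1; 7 ft³ remain.
Put 84 ft³ in storage unit 2; 16 ft³ remain.
Put 83 ft³ in storage unit 3; 17 ft³ remain.
Put 79 ft³ in storage unit 4; 21 ft³ remain.
Put 62 ft³ in storage unit 5; 38 ft³ remain.
Put 48 ft³ in storage unit 6; 52 ft³ remain.
Put 27 ft³ in storage unit 5; 11 ft³ remain.
Put 10 ft³ in storage unit 2; 6 ft³ remain.
6 storage units × 100 ft³ = 600 ft³; used 486 ft³; unused 114 ft³.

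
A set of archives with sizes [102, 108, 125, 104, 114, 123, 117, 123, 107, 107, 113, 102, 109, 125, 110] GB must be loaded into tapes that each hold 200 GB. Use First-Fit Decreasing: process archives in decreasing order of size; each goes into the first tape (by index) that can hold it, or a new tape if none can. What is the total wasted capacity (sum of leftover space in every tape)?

Sorted descending: 125, 125, 123, 123, 117, 114, 113, 110, 109, 108, 107, 107, 104, 102, 102.
tape 1: place 125 GB, 75 GB left
tape 2: place 125 GB, 75 GB left
tape 3: place 123 GB, 77 GB left
tape 4: place 123 GB, 77 GB left
tape 5: place 117 GB, 83 GB left
tape 6: place 114 GB, 86 GB left
tape 7: place 113 GB, 87 GB left
tape 8: place 110 GB, 90 GB left
tape 9: place 109 GB, 91 GB left
tape 10: place 108 GB, 92 GB left
tape 11: place 107 GB, 93 GB left
tape 12: place 107 GB, 93 GB left
tape 13: place 104 GB, 96 GB left
tape 14: place 102 GB, 98 GB left
tape 15: place 102 GB, 98 GB left
15 tapes × 200 GB = 3000 GB; used 1689 GB; unused 1311 GB.

1311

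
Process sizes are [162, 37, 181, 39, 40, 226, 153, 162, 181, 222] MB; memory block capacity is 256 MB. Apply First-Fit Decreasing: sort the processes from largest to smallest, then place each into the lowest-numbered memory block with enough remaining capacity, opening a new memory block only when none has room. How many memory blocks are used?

Sorted descending: 226, 222, 181, 181, 162, 162, 153, 40, 39, 37.
Put 226 MB in memory block 1; 30 MB remain.
Put 222 MB in memory block 2; 34 MB remain.
Put 181 MB in memory block 3; 75 MB remain.
Put 181 MB in memory block 4; 75 MB remain.
Put 162 MB in memory block 5; 94 MB remain.
Put 162 MB in memory block 6; 94 MB remain.
Put 153 MB in memory block 7; 103 MB remain.
Put 40 MB in memory block 3; 35 MB remain.
Put 39 MB in memory block 4; 36 MB remain.
Put 37 MB in memory block 5; 57 MB remain.

7 memory blocks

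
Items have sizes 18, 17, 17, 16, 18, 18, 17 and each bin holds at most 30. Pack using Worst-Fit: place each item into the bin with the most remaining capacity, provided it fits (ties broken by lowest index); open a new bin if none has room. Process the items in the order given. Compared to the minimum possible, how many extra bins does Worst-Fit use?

Worst-Fit: [18] [17] [17] [16] [18] [18] [17] → 7 bins.
7 items exceed 15 (half the capacity), and no two of those can share a bin, so at least 7 bins are needed.
So 7 is already optimal.

0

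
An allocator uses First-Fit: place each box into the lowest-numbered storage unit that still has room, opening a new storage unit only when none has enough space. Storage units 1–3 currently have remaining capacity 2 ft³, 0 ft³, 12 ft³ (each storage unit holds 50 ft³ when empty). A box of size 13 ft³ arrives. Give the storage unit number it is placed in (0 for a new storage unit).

0

No storage unit has ≥ 13 ft³ free, so a new storage unit is opened.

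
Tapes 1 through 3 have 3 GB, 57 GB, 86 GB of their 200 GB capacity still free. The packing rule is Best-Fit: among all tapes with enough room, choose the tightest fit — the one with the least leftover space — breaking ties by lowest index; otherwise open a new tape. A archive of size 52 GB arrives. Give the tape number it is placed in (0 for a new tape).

2

Tapes with room: tape 2 (57 GB), tape 3 (86 GB).
Tightest fit is tape 2 with 57 GB free.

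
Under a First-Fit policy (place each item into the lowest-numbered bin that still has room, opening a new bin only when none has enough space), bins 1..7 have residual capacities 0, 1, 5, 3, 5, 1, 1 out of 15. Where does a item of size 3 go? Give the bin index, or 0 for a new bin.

Bins with room: bin 3 (5), bin 4 (3), bin 5 (5).
The first with room is bin 3.

3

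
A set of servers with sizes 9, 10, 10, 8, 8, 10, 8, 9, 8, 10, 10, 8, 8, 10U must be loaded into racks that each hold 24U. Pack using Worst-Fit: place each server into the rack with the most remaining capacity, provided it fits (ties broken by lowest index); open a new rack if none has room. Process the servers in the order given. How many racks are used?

7 racks

rack 1: place 9U, 15U left
rack 1: place 10U, 5U left
rack 2: place 10U, 14U left
rack 2: place 8U, 6U left
rack 3: place 8U, 16U left
rack 3: place 10U, 6U left
rack 4: place 8U, 16U left
rack 4: place 9U, 7U left
rack 5: place 8U, 16U left
rack 5: place 10U, 6U left
rack 6: place 10U, 14U left
rack 6: place 8U, 6U left
rack 7: place 8U, 16U left
rack 7: place 10U, 6U left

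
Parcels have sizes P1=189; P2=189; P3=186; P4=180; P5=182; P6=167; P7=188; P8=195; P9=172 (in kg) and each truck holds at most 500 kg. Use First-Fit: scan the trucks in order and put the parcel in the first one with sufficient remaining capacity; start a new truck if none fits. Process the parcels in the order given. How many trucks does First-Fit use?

Put P1 (189 kg) in truck 1; 311 kg remain.
Put P2 (189 kg) in truck 1; 122 kg remain.
Put P3 (186 kg) in truck 2; 314 kg remain.
Put P4 (180 kg) in truck 2; 134 kg remain.
Put P5 (182 kg) in truck 3; 318 kg remain.
Put P6 (167 kg) in truck 3; 151 kg remain.
Put P7 (188 kg) in truck 4; 312 kg remain.
Put P8 (195 kg) in truck 4; 117 kg remain.
Put P9 (172 kg) in truck 5; 328 kg remain.

5 trucks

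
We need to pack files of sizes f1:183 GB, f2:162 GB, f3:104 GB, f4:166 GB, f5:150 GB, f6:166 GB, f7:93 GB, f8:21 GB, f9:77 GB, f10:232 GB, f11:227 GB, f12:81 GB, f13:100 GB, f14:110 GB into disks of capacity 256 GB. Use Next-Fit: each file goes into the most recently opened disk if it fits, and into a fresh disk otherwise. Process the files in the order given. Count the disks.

11

Put f1 (183 GB) in disk 1; 73 GB remain.
Put f2 (162 GB) in disk 2; 94 GB remain.
Put f3 (104 GB) in disk 3; 152 GB remain.
Put f4 (166 GB) in disk 4; 90 GB remain.
Put f5 (150 GB) in disk 5; 106 GB remain.
Put f6 (166 GB) in disk 6; 90 GB remain.
Put f7 (93 GB) in disk 7; 163 GB remain.
Put f8 (21 GB) in disk 7; 142 GB remain.
Put f9 (77 GB) in disk 7; 65 GB remain.
Put f10 (232 GB) in disk 8; 24 GB remain.
Put f11 (227 GB) in disk 9; 29 GB remain.
Put f12 (81 GB) in disk 10; 175 GB remain.
Put f13 (100 GB) in disk 10; 75 GB remain.
Put f14 (110 GB) in disk 11; 146 GB remain.
Final disks: [183] [162] [104] [166] [150] [166] [93,21,77] [232] [227] [81,100] [110].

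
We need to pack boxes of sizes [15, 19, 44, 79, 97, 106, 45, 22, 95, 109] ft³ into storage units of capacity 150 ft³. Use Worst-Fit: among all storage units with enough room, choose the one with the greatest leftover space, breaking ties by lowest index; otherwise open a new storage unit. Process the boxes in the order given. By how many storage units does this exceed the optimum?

1

Worst-Fit: [15,19,44,45] [79,22] [97] [106] [95] [109] → 6 storage units.
Total size 631 ft³; any packing needs at least ⌈631/150⌉ = 5 storage units.
An optimal packing achieves that bound: [109,22,19] [106,44] [97,45] [95,15] [79] → 5 storage units.
Excess: 6 − 5 = 1.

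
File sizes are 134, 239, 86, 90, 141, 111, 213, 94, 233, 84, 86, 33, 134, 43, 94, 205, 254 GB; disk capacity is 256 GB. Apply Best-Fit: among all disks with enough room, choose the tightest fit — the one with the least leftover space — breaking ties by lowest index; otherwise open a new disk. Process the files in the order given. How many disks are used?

10

disk 1: place 134 GB, 122 GB left
disk 2: place 239 GB, 17 GB left
disk 1: place 86 GB, 36 GB left
disk 3: place 90 GB, 166 GB left
disk 3: place 141 GB, 25 GB left
disk 4: place 111 GB, 145 GB left
disk 5: place 213 GB, 43 GB left
disk 4: place 94 GB, 51 GB left
disk 6: place 233 GB, 23 GB left
disk 7: place 84 GB, 172 GB left
disk 7: place 86 GB, 86 GB left
disk 1: place 33 GB, 3 GB left
disk 8: place 134 GB, 122 GB left
disk 5: place 43 GB, 0 GB left
disk 8: place 94 GB, 28 GB left
disk 9: place 205 GB, 51 GB left
disk 10: place 254 GB, 2 GB left
Final disks: [134,86,33] [239] [90,141] [111,94] [213,43] [233] [84,86] [134,94] [205] [254].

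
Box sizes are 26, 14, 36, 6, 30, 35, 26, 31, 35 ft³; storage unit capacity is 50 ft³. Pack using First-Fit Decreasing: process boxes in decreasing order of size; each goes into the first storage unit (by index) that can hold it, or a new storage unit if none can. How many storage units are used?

Sorted descending: 36, 35, 35, 31, 30, 26, 26, 14, 6.
storage unit 1: place 36 ft³, 14 ft³ left
storage unit 2: place 35 ft³, 15 ft³ left
storage unit 3: place 35 ft³, 15 ft³ left
storage unit 4: place 31 ft³, 19 ft³ left
storage unit 5: place 30 ft³, 20 ft³ left
storage unit 6: place 26 ft³, 24 ft³ left
storage unit 7: place 26 ft³, 24 ft³ left
storage unit 1: place 14 ft³, 0 ft³ left
storage unit 2: place 6 ft³, 9 ft³ left
Final storage units: [36,14] [35,6] [35] [31] [30] [26] [26].

7 storage units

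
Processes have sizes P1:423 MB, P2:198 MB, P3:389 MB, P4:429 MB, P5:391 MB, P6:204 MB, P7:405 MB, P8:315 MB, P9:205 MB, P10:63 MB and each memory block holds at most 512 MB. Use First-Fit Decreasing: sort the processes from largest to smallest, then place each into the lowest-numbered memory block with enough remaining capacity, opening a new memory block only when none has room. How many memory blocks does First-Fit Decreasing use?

8

Sorted descending: 429, 423, 405, 391, 389, 315, 205, 204, 198, 63.
Put 429 MB in memory block 1; 83 MB remain.
Put 423 MB in memory block 2; 89 MB remain.
Put 405 MB in memory block 3; 107 MB remain.
Put 391 MB in memory block 4; 121 MB remain.
Put 389 MB in memory block 5; 123 MB remain.
Put 315 MB in memory block 6; 197 MB remain.
Put 205 MB in memory block 7; 307 MB remain.
Put 204 MB in memory block 7; 103 MB remain.
Put 198 MB in memory block 8; 314 MB remain.
Put 63 MB in memory block 1; 20 MB remain.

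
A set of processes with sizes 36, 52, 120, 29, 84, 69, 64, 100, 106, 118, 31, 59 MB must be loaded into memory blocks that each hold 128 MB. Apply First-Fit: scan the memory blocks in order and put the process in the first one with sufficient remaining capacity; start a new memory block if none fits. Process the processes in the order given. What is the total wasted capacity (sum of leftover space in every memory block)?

Put 36 MB in memory block 1; 92 MB remain.
Put 52 MB in memory block 1; 40 MB remain.
Put 120 MB in memory block 2; 8 MB remain.
Put 29 MB in memory block 1; 11 MB remain.
Put 84 MB in memory block 3; 44 MB remain.
Put 69 MB in memory block 4; 59 MB remain.
Put 64 MB in memory block 5; 64 MB remain.
Put 100 MB in memory block 6; 28 MB remain.
Put 106 MB in memory block 7; 22 MB remain.
Put 118 MB in memory block 8; 10 MB remain.
Put 31 MB in memory block 3; 13 MB remain.
Put 59 MB in memory block 4; 0 MB remain.
8 memory blocks × 128 MB = 1024 MB; used 868 MB; unused 156 MB.

156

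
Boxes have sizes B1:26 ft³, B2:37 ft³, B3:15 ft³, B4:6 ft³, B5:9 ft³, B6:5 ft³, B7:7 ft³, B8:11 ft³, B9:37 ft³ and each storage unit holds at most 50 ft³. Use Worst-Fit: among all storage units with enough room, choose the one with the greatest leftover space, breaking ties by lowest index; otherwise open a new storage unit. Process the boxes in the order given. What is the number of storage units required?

Put B1 (26 ft³) in storage unit 1; 24 ft³ remain.
Put B2 (37 ft³) in storage unit 2; 13 ft³ remain.
Put B3 (15 ft³) in storage unit 1; 9 ft³ remain.
Put B4 (6 ft³) in storage unit 2; 7 ft³ remain.
Put B5 (9 ft³) in storage unit 1; 0 ft³ remain.
Put B6 (5 ft³) in storage unit 2; 2 ft³ remain.
Put B7 (7 ft³) in storage unit 3; 43 ft³ remain.
Put B8 (11 ft³) in storage unit 3; 32 ft³ remain.
Put B9 (37 ft³) in storage unit 4; 13 ft³ remain.

4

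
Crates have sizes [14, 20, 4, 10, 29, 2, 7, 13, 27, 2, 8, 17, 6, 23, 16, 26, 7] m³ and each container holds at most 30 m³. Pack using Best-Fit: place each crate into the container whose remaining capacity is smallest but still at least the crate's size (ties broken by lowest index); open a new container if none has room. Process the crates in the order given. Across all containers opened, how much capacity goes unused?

39

14 m³ → container 1 (remaining 16 m³)
20 m³ → container 2 (remaining 10 m³)
4 m³ → container 2 (remaining 6 m³)
10 m³ → container 1 (remaining 6 m³)
29 m³ → container 3 (remaining 1 m³)
2 m³ → container 1 (remaining 4 m³)
7 m³ → container 4 (remaining 23 m³)
13 m³ → container 4 (remaining 10 m³)
27 m³ → container 5 (remaining 3 m³)
2 m³ → container 5 (remaining 1 m³)
8 m³ → container 4 (remaining 2 m³)
17 m³ → container 6 (remaining 13 m³)
6 m³ → container 2 (remaining 0 m³)
23 m³ → container 7 (remaining 7 m³)
16 m³ → container 8 (remaining 14 m³)
26 m³ → container 9 (remaining 4 m³)
7 m³ → container 7 (remaining 0 m³)
9 containers × 30 m³ = 270 m³; used 231 m³; unused 39 m³.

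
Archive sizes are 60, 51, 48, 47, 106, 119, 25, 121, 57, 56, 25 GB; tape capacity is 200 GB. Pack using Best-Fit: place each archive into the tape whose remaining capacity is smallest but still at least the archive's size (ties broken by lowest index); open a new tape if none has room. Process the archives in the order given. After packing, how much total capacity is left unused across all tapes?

tape 1: place 60 GB, 140 GB left
tape 1: place 51 GB, 89 GB left
tape 1: place 48 GB, 41 GB left
tape 2: place 47 GB, 153 GB left
tape 2: place 106 GB, 47 GB left
tape 3: place 119 GB, 81 GB left
tape 1: place 25 GB, 16 GB left
tape 4: place 121 GB, 79 GB left
tape 4: place 57 GB, 22 GB left
tape 3: place 56 GB, 25 GB left
tape 3: place 25 GB, 0 GB left
4 tapes × 200 GB = 800 GB; used 715 GB; unused 85 GB.

85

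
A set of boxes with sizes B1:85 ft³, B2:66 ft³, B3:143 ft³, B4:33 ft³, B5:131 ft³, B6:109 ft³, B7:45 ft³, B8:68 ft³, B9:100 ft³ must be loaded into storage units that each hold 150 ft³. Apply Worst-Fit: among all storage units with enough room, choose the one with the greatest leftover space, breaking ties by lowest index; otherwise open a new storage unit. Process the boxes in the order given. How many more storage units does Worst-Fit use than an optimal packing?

1

Worst-Fit: [85,45] [66,33] [143] [131] [109] [68] [100] → 7 storage units.
Total size 780 ft³; any packing needs at least ⌈780/150⌉ = 6 storage units.
An optimal packing achieves that bound: [143] [131] [109,33] [100,45] [85] [68,66] → 6 storage units.
Excess: 7 − 6 = 1.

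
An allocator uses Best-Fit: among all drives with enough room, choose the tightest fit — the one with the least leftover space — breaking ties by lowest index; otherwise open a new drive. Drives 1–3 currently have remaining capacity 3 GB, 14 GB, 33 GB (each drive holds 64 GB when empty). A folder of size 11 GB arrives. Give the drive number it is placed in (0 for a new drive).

Drives with room: drive 2 (14 GB), drive 3 (33 GB).
Tightest fit is drive 2 with 14 GB free.

2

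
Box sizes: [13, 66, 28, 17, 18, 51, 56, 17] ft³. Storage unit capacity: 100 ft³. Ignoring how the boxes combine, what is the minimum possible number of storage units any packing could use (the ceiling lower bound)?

3 storage units

Total size = 13 + 66 + 28 + 17 + 18 + 51 + 56 + 17 = 266 ft³.
⌈266 / 100⌉ = 3.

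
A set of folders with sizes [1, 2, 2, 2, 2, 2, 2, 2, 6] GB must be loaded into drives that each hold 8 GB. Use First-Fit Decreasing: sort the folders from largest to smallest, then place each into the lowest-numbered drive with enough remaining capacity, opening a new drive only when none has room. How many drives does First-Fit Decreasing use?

Sorted descending: 6, 2, 2, 2, 2, 2, 2, 2, 1.
6 GB → drive 1 (remaining 2 GB)
2 GB → drive 1 (remaining 0 GB)
2 GB → drive 2 (remaining 6 GB)
2 GB → drive 2 (remaining 4 GB)
2 GB → drive 2 (remaining 2 GB)
2 GB → drive 2 (remaining 0 GB)
2 GB → drive 3 (remaining 6 GB)
2 GB → drive 3 (remaining 4 GB)
1 GB → drive 3 (remaining 3 GB)

3 drives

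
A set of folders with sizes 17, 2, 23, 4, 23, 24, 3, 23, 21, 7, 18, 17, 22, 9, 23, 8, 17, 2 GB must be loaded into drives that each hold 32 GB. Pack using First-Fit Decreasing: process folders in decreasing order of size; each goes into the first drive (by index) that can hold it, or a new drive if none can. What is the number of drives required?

Sorted descending: 24, 23, 23, 23, 23, 22, 21, 18, 17, 17, 17, 9, 8, 7, 4, 3, 2, 2.
24 GB → drive 1 (remaining 8 GB)
23 GB → drive 2 (remaining 9 GB)
23 GB → drive 3 (remaining 9 GB)
23 GB → drive 4 (remaining 9 GB)
23 GB → drive 5 (remaining 9 GB)
22 GB → drive 6 (remaining 10 GB)
21 GB → drive 7 (remaining 11 GB)
18 GB → drive 8 (remaining 14 GB)
17 GB → drive 9 (remaining 15 GB)
17 GB → drive 10 (remaining 15 GB)
17 GB → drive 11 (remaining 15 GB)
9 GB → drive 2 (remaining 0 GB)
8 GB → drive 1 (remaining 0 GB)
7 GB → drive 3 (remaining 2 GB)
4 GB → drive 4 (remaining 5 GB)
3 GB → drive 4 (remaining 2 GB)
2 GB → drive 3 (remaining 0 GB)
2 GB → drive 4 (remaining 0 GB)
Final drives: [24,8] [23,9] [23,7,2] [23,4,3,2] [23] [22] [21] [18] [17] [17] [17].

11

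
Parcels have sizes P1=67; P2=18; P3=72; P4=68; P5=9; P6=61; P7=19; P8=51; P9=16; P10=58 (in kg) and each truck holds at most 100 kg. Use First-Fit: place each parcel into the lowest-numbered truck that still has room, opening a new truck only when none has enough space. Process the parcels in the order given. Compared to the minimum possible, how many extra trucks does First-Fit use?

0

First-Fit: [67,18,9] [72,19] [68,16] [61] [51] [58] → 6 trucks.
6 parcels exceed 50 kg (half the capacity), and no two of those can share a truck, so at least 6 trucks are needed.
So 6 is already optimal.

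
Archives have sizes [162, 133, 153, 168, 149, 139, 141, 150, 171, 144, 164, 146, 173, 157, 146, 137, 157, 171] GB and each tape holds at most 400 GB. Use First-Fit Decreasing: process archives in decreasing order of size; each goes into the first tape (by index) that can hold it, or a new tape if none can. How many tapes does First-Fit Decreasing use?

Sorted descending: 173, 171, 171, 168, 164, 162, 157, 157, 153, 150, 149, 146, 146, 144, 141, 139, 137, 133.
173 GB → tape 1 (remaining 227 GB)
171 GB → tape 1 (remaining 56 GB)
171 GB → tape 2 (remaining 229 GB)
168 GB → tape 2 (remaining 61 GB)
164 GB → tape 3 (remaining 236 GB)
162 GB → tape 3 (remaining 74 GB)
157 GB → tape 4 (remaining 243 GB)
157 GB → tape 4 (remaining 86 GB)
153 GB → tape 5 (remaining 247 GB)
150 GB → tape 5 (remaining 97 GB)
149 GB → tape 6 (remaining 251 GB)
146 GB → tape 6 (remaining 105 GB)
146 GB → tape 7 (remaining 254 GB)
144 GB → tape 7 (remaining 110 GB)
141 GB → tape 8 (remaining 259 GB)
139 GB → tape 8 (remaining 120 GB)
137 GB → tape 9 (remaining 263 GB)
133 GB → tape 9 (remaining 130 GB)

9 tapes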